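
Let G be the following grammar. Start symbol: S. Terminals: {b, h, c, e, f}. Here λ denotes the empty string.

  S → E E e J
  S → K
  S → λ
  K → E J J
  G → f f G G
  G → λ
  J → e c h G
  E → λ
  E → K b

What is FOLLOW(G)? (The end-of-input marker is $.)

{$, b, e, f}

FIRST(G): from G→f f G G we get {f}; from G→λ we get {λ}. So FIRST(G) = {λ, f}.
FIRST(J): from J→e c h G we get {e}. So FIRST(J) = {e}.
FIRST(S): from S→E E e J we get {e}; from S→K we get {e}; from S→λ we get {λ}. So FIRST(S) = {λ, e}.
FIRST(K): from K→E J J we get {e}. So FIRST(K) = {e}.
FIRST(E): from E→λ we get {λ}; from E→K b we get {e}. So FIRST(E) = {λ, e}.
FOLLOW(S) includes $ since S is the start symbol.
FOLLOW(S): S appears on no right-hand side. Thus FOLLOW(S) = {$}.
FOLLOW(K): in S→K, the suffix after K is empty, so FOLLOW(K) ⊇ FOLLOW(S) = {$}; in E→K b, K is followed by b with FIRST {b}. Thus FOLLOW(K) = {$, b}.
FOLLOW(J): in S→E E e J, the suffix after J is empty, so FOLLOW(J) ⊇ FOLLOW(S) = {$}; in K→E J J (occurrence 1), J is followed by J with FIRST {e}; in K→E J J (occurrence 2), the suffix after J is empty, so FOLLOW(J) ⊇ FOLLOW(K) = {$, b}. Thus FOLLOW(J) = {$, b, e}.
FOLLOW(G): in G→f f G G (occurrence 1), G is followed by G with FIRST {λ, f}; in G→f f G G (occurrence 1), the suffix after G is nullable (adds nothing new); in G→f f G G (occurrence 2), the suffix after G is empty (adds nothing new); in J→e c h G, the suffix after G is empty, so FOLLOW(G) ⊇ FOLLOW(J) = {$, b, e}. Thus FOLLOW(G) = {$, b, e, f}.
FOLLOW(E): in S→E E e J (occurrence 1), E is followed by E e J with FIRST {e}; in S→E E e J (occurrence 2), E is followed by e J with FIRST {e}; in K→E J J, E is followed by J J with FIRST {e}. Thus FOLLOW(E) = {e}.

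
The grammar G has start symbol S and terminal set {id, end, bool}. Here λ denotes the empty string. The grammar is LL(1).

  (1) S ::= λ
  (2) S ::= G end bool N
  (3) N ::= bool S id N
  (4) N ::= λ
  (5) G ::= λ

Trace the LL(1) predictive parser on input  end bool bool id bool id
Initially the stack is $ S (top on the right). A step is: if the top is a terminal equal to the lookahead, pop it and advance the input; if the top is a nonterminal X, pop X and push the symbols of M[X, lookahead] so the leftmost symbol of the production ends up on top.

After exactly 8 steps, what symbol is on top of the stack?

     Stack           Input                       Action
  1  $ S             end bool bool id bool id $  expand S ::= G end bool N
  2  $ N bool end G  end bool bool id bool id $  expand G ::= λ
  3  $ N bool end    end bool bool id bool id $  match end
  4  $ N bool        bool bool id bool id $      match bool
  5  $ N             bool id bool id $           expand N ::= bool S id N
  6  $ N id S bool   bool id bool id $           match bool
  7  $ N id S        id bool id $                expand S ::= λ
  8  $ N id          id bool id $                match id
Stack after step 8: $ N (top = N).

N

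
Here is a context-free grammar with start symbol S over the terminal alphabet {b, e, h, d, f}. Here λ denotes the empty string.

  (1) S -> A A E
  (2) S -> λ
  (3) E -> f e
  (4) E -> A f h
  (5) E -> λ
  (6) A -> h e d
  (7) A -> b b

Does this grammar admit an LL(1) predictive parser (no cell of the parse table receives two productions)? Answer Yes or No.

FIRST(S) = {λ, b, h}
FIRST(E) = {λ, b, f, h}
FIRST(A) = {b, h}
FOLLOW(S) = {$}
FOLLOW(E) = {$}
FOLLOW(A) = {$, b, f, h}
Each cell of M receives at most one production.

Yes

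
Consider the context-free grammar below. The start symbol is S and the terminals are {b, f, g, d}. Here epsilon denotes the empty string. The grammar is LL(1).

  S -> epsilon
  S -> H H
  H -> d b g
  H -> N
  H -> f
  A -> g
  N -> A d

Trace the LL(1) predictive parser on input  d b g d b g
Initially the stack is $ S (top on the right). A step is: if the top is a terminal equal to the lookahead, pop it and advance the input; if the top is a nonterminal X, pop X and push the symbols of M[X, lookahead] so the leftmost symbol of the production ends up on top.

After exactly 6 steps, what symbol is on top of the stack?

d

step 1: stack=$ S  input=d b g d b g $  — expand S -> H H
step 2: stack=$ H H  input=d b g d b g $  — expand H -> d b g
step 3: stack=$ H g b d  input=d b g d b g $  — match d
step 4: stack=$ H g b  input=b g d b g $  — match b
step 5: stack=$ H g  input=g d b g $  — match g
step 6: stack=$ H  input=d b g $  — expand H -> d b g
Stack after step 6: $ g b d (top = d).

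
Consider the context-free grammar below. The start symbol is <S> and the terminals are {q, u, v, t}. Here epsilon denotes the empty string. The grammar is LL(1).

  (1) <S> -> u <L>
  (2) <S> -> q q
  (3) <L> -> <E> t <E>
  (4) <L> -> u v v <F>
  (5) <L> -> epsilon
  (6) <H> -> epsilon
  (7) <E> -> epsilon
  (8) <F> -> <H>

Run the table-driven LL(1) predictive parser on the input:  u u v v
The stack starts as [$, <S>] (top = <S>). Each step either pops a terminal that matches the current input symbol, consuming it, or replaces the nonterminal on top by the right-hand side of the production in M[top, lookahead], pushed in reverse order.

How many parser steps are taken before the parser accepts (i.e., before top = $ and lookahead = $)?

step 1: stack=$ <S>  input=u u v v $  — expand <S> -> u <L>
step 2: stack=$ <L> u  input=u u v v $  — match u
step 3: stack=$ <L>  input=u v v $  — expand <L> -> u v v <F>
step 4: stack=$ <F> v v u  input=u v v $  — match u
step 5: stack=$ <F> v v  input=v v $  — match v
step 6: stack=$ <F> v  input=v $  — match v
step 7: stack=$ <F>  input=$  — expand <F> -> <H>
step 8: stack=$ <H>  input=$  — expand <H> -> epsilon
Accept reached after 8 steps.

8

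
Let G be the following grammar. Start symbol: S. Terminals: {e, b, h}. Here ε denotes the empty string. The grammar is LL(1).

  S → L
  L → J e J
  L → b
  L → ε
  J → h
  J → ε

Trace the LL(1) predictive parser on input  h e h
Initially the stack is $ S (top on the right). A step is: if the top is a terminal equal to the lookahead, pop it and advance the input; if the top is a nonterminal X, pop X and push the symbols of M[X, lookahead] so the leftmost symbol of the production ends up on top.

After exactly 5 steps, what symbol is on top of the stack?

J

step 1: stack=$ S  input=h e h $  — expand S → L
step 2: stack=$ L  input=h e h $  — expand L → J e J
step 3: stack=$ J e J  input=h e h $  — expand J → h
step 4: stack=$ J e h  input=h e h $  — match h
step 5: stack=$ J e  input=e h $  — match e
Stack after step 5: $ J (top = J).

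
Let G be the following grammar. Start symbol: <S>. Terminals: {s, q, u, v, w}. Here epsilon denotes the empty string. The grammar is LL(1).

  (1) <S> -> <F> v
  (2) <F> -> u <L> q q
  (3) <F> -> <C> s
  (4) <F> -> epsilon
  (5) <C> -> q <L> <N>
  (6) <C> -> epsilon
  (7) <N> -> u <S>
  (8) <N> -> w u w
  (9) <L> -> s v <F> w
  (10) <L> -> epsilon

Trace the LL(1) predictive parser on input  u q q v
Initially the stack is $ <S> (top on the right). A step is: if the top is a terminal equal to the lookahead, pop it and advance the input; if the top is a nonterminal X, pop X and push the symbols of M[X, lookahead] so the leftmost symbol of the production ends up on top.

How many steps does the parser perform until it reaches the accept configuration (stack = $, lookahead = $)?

7

     Stack          Input      Action
  1  $ <S>          u q q v $  expand <S> -> <F> v
  2  $ v <F>        u q q v $  expand <F> -> u <L> q q
  3  $ v q q <L> u  u q q v $  match u
  4  $ v q q <L>    q q v $    expand <L> -> epsilon
  5  $ v q q        q q v $    match q
  6  $ v q          q v $      match q
  7  $ v            v $        match v
Accept reached after 7 steps.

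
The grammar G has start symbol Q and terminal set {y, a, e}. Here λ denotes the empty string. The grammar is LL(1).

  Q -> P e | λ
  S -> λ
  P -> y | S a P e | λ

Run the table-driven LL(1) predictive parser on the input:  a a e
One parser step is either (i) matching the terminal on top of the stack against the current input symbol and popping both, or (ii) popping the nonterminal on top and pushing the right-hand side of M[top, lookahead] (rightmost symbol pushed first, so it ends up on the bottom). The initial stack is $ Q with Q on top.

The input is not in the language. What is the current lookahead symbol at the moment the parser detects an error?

step 1: stack=$ Q  input=a a e $  — expand Q -> P e
step 2: stack=$ e P  input=a a e $  — expand P -> S a P e
step 3: stack=$ e e P a S  input=a a e $  — expand S -> λ
step 4: stack=$ e e P a  input=a a e $  — match a
step 5: stack=$ e e P  input=a e $  — expand P -> S a P e
step 6: stack=$ e e e P a S  input=a e $  — expand S -> λ
step 7: stack=$ e e e P a  input=a e $  — match a
step 8: stack=$ e e e P  input=e $  — expand P -> λ
step 9: stack=$ e e e  input=e $  — match e
step 10: stack=$ e e  input=$  — error: top is terminal e but lookahead is $

$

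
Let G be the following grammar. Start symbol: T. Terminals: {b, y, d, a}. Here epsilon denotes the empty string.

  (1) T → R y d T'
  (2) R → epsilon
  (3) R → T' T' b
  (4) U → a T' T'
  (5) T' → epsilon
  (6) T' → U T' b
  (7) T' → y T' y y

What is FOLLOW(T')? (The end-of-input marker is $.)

FIRST(U) = {a}
FIRST(T') = {epsilon, a, y}  (via U T' b)
FIRST(R) = {epsilon, a, b, y}  (via T' T' b)
FIRST(T) = {a, b, y}  (via R y d T')
FOLLOW(T) includes $ since T is the start symbol.
FOLLOW(T): T appears on no right-hand side. Thus FOLLOW(T) = {$}.
FOLLOW(R): in T→R y d T', R is followed by y d T' with FIRST {y}. Thus FOLLOW(R) = {y}.
FOLLOW(U): in T'→U T' b, U is followed by T' b with FIRST {a, b, y}. Thus FOLLOW(U) = {a, b, y}.
FOLLOW(T'): in T→R y d T', the suffix after T' is empty, so FOLLOW(T') ⊇ FOLLOW(T) = {$}; in R→T' T' b (occurrence 1), T' is followed by T' b with FIRST {a, b, y}; in R→T' T' b (occurrence 2), T' is followed by b with FIRST {b}; in U→a T' T' (occurrence 1), T' is followed by T' with FIRST {epsilon, a, y}; in U→a T' T' (occurrence 1), the suffix after T' is nullable, so FOLLOW(T') ⊇ FOLLOW(U) = {a, b, y}; in U→a T' T' (occurrence 2), the suffix after T' is empty, so FOLLOW(T') ⊇ FOLLOW(U) = {a, b, y}; in T'→U T' b, T' is followed by b with FIRST {b}; in T'→y T' y y, T' is followed by y y with FIRST {y}. Thus FOLLOW(T') = {$, a, b, y}.

{$, a, b, y}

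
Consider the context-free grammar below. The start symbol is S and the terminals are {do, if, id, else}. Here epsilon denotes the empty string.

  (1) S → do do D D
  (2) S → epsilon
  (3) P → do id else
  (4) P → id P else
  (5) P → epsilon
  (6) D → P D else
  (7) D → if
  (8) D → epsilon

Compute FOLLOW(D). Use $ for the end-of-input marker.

{$, do, else, id, if}

FIRST(S): from S→do do D D we get {do}; from S→epsilon we get {epsilon}. So FIRST(S) = {epsilon, do}.
FIRST(P): from P→do id else we get {do}; from P→id P else we get {id}; from P→epsilon we get {epsilon}. So FIRST(P) = {epsilon, do, id}.
FIRST(D): from D→P D else we get {do, else, id, if}; from D→if we get {if}; from D→epsilon we get {epsilon}. So FIRST(D) = {epsilon, do, else, id, if}.
FOLLOW(S) includes $ since S is the start symbol.
FOLLOW(S): S appears on no right-hand side. Thus FOLLOW(S) = {$}.
FOLLOW(P): in P→id P else, P is followed by else with FIRST {else}; in D→P D else, P is followed by D else with FIRST {do, else, id, if}. Thus FOLLOW(P) = {do, else, id, if}.
FOLLOW(D): in S→do do D D (occurrence 1), D is followed by D with FIRST {epsilon, do, else, id, if}; in S→do do D D (occurrence 1), the suffix after D is nullable, so FOLLOW(D) ⊇ FOLLOW(S) = {$}; in S→do do D D (occurrence 2), the suffix after D is empty, so FOLLOW(D) ⊇ FOLLOW(S) = {$}; in D→P D else, D is followed by else with FIRST {else}. Thus FOLLOW(D) = {$, do, else, id, if}.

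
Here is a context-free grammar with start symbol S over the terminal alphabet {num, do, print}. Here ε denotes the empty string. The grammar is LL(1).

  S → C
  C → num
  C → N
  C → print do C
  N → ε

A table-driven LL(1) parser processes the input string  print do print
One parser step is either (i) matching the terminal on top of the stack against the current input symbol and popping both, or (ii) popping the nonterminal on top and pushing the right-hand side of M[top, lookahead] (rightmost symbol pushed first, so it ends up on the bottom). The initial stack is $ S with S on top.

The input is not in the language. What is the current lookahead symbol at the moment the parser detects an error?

step 1: stack=$ S  input=print do print $  — expand S → C
step 2: stack=$ C  input=print do print $  — expand C → print do C
step 3: stack=$ C do print  input=print do print $  — match print
step 4: stack=$ C do  input=do print $  — match do
step 5: stack=$ C  input=print $  — expand C → print do C
step 6: stack=$ C do print  input=print $  — match print
step 7: stack=$ C do  input=$  — error: top is terminal do but lookahead is $

$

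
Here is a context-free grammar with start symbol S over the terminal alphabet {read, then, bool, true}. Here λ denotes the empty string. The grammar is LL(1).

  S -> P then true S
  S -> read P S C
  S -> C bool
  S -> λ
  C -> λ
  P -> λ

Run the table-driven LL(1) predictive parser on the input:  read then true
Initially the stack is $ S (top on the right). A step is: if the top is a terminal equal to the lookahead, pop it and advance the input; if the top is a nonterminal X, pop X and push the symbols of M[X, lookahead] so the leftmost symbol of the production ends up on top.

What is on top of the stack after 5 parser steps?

then

step 1: stack=$ S  input=read then true $  — expand S -> read P S C
step 2: stack=$ C S P read  input=read then true $  — match read
step 3: stack=$ C S P  input=then true $  — expand P -> λ
step 4: stack=$ C S  input=then true $  — expand S -> P then true S
step 5: stack=$ C S true then P  input=then true $  — expand P -> λ
Stack after step 5: $ C S true then (top = then).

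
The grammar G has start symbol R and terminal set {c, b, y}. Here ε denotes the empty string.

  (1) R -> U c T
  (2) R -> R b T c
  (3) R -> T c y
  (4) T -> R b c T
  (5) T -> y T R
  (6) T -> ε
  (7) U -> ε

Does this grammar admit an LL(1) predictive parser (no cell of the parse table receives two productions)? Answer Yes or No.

FIRST(R) = {c, y}
FIRST(T) = {ε, c, y}
FIRST(U) = {ε}
FOLLOW(R) = {$, b, c, y}
FOLLOW(T) = {$, b, c, y}
FOLLOW(U) = {c}
Cell M[R, c] receives both R -> U c T and R -> R b T c and R -> T c y — the grammar is not LL(1).

No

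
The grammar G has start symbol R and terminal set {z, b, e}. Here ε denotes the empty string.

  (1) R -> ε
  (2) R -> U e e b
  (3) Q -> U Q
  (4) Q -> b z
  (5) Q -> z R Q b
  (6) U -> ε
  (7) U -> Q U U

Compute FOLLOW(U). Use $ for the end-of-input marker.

{b, e, z}

FIRST(R): from R->ε we get {ε}; from R->U e e b we get {b, e, z}. So FIRST(R) = {ε, b, e, z}.
FIRST(Q): from Q->U Q we get {b, z}; from Q->b z we get {b}; from Q->z R Q b we get {z}. So FIRST(Q) = {b, z}.
FIRST(U): from U->ε we get {ε}; from U->Q U U we get {b, z}. So FIRST(U) = {ε, b, z}.
FOLLOW(R) includes $ since R is the start symbol.
FOLLOW(R): in Q->z R Q b, R is followed by Q b with FIRST {b, z}. Thus FOLLOW(R) = {$, b, z}.
FOLLOW(U): in R->U e e b, U is followed by e e b with FIRST {e}; in Q->U Q, U is followed by Q with FIRST {b, z}; in U->Q U U (occurrence 1), U is followed by U with FIRST {ε, b, z}; in U->Q U U (occurrence 1), the suffix after U is nullable (adds nothing new); in U->Q U U (occurrence 2), the suffix after U is empty (adds nothing new). Thus FOLLOW(U) = {b, e, z}.
FOLLOW(Q): in Q->U Q, the suffix after Q is empty (adds nothing new); in Q->z R Q b, Q is followed by b with FIRST {b}; in U->Q U U, Q is followed by U U with FIRST {ε, b, z}; in U->Q U U, the suffix after Q is nullable, so FOLLOW(Q) ⊇ FOLLOW(U) = {b, e, z}. Thus FOLLOW(Q) = {b, e, z}.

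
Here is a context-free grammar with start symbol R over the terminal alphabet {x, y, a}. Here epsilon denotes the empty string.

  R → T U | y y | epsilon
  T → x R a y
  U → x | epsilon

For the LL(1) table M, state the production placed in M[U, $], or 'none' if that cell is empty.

FIRST(T) = {x}
FIRST(U) = {epsilon, x}
FIRST(R) = {epsilon, x, y}  (via T U)
FOLLOW(R) includes $ since R is the start symbol.
FOLLOW(R): in T→x R a y, R is followed by a y with FIRST {a}. Thus FOLLOW(R) = {$, a}.
FOLLOW(U): in R→T U, the suffix after U is empty, so FOLLOW(U) ⊇ FOLLOW(R) = {$, a}. Thus FOLLOW(U) = {$, a}.
For U → x: FIRST(x) = {x}, so it goes in M[U, t] for t ∈ {x}.
For U → epsilon: FIRST(epsilon) = {epsilon}, so it goes in M[U, t] for t ∈ {}; since epsilon ∈ FIRST, also for every t ∈ FOLLOW(U) = {$, a}.

U → epsilon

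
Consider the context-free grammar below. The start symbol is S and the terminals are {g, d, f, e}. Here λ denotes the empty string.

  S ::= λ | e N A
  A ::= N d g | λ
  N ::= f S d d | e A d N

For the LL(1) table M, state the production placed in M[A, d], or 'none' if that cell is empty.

FIRST(S) = {λ, e}
FIRST(N) = {e, f}
FIRST(A) = {λ, e, f}  (via N d g)
FOLLOW(S) includes $ since S is the start symbol.
FOLLOW(S): in N::=f S d d, S is followed by d d with FIRST {d}. Thus FOLLOW(S) = {$, d}.
FOLLOW(A): in S::=e N A, the suffix after A is empty, so FOLLOW(A) ⊇ FOLLOW(S) = {$, d}; in N::=e A d N, A is followed by d N with FIRST {d}. Thus FOLLOW(A) = {$, d}.
For A ::= N d g: FIRST(N d g) = {e, f}, so it goes in M[A, t] for t ∈ {e, f}.
For A ::= λ: FIRST(λ) = {λ}, so it goes in M[A, t] for t ∈ {}; since λ ∈ FIRST, also for every t ∈ FOLLOW(A) = {$, d}.

A ::= λ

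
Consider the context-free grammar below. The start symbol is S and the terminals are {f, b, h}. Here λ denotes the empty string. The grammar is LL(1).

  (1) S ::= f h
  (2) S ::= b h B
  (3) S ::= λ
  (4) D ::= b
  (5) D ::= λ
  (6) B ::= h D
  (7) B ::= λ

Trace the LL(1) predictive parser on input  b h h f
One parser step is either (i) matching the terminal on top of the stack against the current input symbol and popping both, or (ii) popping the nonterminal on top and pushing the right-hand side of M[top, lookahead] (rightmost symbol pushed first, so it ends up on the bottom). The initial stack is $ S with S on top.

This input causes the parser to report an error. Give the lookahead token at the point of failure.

f

     Stack    Input      Action
  1  $ S      b h h f $  expand S ::= b h B
  2  $ B h b  b h h f $  match b
  3  $ B h    h h f $    match h
  4  $ B      h f $      expand B ::= h D
  5  $ D h    h f $      match h
  6  $ D      f $        error: M[D, f] is empty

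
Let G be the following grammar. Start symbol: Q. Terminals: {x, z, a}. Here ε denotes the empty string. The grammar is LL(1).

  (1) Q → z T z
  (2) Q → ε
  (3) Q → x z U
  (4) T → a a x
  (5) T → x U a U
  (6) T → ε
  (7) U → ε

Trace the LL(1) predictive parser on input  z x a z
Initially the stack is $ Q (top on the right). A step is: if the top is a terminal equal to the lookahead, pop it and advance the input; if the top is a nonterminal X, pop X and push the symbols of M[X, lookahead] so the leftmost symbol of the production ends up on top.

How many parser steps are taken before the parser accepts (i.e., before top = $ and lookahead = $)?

8

     Stack        Input      Action
  1  $ Q          z x a z $  expand Q → z T z
  2  $ z T z      z x a z $  match z
  3  $ z T        x a z $    expand T → x U a U
  4  $ z U a U x  x a z $    match x
  5  $ z U a U    a z $      expand U → ε
  6  $ z U a      a z $      match a
  7  $ z U        z $        expand U → ε
  8  $ z          z $        match z
Accept reached after 8 steps.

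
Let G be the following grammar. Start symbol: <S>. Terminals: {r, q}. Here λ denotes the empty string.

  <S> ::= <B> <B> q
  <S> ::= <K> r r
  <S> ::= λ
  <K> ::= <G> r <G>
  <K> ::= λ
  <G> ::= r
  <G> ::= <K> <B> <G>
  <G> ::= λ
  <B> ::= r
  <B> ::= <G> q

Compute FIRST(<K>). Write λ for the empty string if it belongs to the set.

{λ, q, r}

FIRST(<S>) = {λ, q, r}  (via <B> <B> q, <K> r r)
FIRST(<K>) = {λ, q, r}  (via <G> r <G>)
FIRST(<G>) = {λ, q, r}  (via <K> <B> <G>)
FIRST(<B>) = {q, r}  (via <G> q)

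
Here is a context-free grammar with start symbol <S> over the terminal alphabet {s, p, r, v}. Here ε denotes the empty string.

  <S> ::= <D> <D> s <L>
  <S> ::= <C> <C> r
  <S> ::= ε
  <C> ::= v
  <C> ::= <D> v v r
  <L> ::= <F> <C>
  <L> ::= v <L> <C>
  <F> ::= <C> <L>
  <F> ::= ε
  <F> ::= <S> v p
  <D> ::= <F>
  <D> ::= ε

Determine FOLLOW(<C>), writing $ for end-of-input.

FIRST(<S>): from <S>::=<D> <D> s <L> we get {s, v}; from <S>::=<C> <C> r we get {s, v}; from <S>::=ε we get {ε}. So FIRST(<S>) = {ε, s, v}.
FIRST(<C>): from <C>::=v we get {v}; from <C>::=<D> v v r we get {s, v}. So FIRST(<C>) = {s, v}.
FIRST(<F>): from <F>::=<C> <L> we get {s, v}; from <F>::=ε we get {ε}; from <F>::=<S> v p we get {s, v}. So FIRST(<F>) = {ε, s, v}.
FIRST(<L>): from <L>::=<F> <C> we get {s, v}; from <L>::=v <L> <C> we get {v}. So FIRST(<L>) = {s, v}.
FIRST(<D>): from <D>::=<F> we get {ε, s, v}; from <D>::=ε we get {ε}. So FIRST(<D>) = {ε, s, v}.
FOLLOW(<S>) includes $ since <S> is the start symbol.
FOLLOW(<S>): in <F>::=<S> v p, <S> is followed by v p with FIRST {v}. Thus FOLLOW(<S>) = {$, v}.
FOLLOW(<D>): in <S>::=<D> <D> s <L> (occurrence 1), <D> is followed by <D> s <L> with FIRST {s, v}; in <S>::=<D> <D> s <L> (occurrence 2), <D> is followed by s <L> with FIRST {s}; in <C>::=<D> v v r, <D> is followed by v v r with FIRST {v}. Thus FOLLOW(<D>) = {s, v}.
FOLLOW(<F>): in <L>::=<F> <C>, <F> is followed by <C> with FIRST {s, v}; in <D>::=<F>, the suffix after <F> is empty, so FOLLOW(<F>) ⊇ FOLLOW(<D>) = {s, v}. Thus FOLLOW(<F>) = {s, v}.
FOLLOW(<L>): in <S>::=<D> <D> s <L>, the suffix after <L> is empty, so FOLLOW(<L>) ⊇ FOLLOW(<S>) = {$, v}; in <L>::=v <L> <C>, <L> is followed by <C> with FIRST {s, v}; in <F>::=<C> <L>, the suffix after <L> is empty, so FOLLOW(<L>) ⊇ FOLLOW(<F>) = {s, v}. Thus FOLLOW(<L>) = {$, s, v}.
FOLLOW(<C>): in <S>::=<C> <C> r (occurrence 1), <C> is followed by <C> r with FIRST {s, v}; in <S>::=<C> <C> r (occurrence 2), <C> is followed by r with FIRST {r}; in <L>::=<F> <C>, the suffix after <C> is empty, so FOLLOW(<C>) ⊇ FOLLOW(<L>) = {$, s, v}; in <L>::=v <L> <C>, the suffix after <C> is empty, so FOLLOW(<C>) ⊇ FOLLOW(<L>) = {$, s, v}; in <F>::=<C> <L>, <C> is followed by <L> with FIRST {s, v}. Thus FOLLOW(<C>) = {$, r, s, v}.

{$, r, s, v}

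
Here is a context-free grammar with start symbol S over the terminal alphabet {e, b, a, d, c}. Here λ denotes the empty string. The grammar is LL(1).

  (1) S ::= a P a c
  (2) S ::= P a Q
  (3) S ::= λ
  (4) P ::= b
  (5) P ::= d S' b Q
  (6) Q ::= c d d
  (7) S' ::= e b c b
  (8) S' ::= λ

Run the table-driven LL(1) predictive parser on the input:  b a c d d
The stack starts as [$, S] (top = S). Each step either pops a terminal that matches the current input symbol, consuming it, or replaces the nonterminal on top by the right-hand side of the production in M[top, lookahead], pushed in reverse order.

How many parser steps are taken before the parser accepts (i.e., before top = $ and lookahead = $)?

8

     Stack    Input        Action
  1  $ S      b a c d d $  expand S ::= P a Q
  2  $ Q a P  b a c d d $  expand P ::= b
  3  $ Q a b  b a c d d $  match b
  4  $ Q a    a c d d $    match a
  5  $ Q      c d d $      expand Q ::= c d d
  6  $ d d c  c d d $      match c
  7  $ d d    d d $        match d
  8  $ d      d $          match d
Accept reached after 8 steps.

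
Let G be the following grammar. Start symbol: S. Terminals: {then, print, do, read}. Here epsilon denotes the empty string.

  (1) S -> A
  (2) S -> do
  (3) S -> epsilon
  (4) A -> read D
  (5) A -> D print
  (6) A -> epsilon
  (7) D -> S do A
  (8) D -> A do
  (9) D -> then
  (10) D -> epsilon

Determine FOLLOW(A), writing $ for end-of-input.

FIRST(S): from S->A we get {epsilon, do, print, read, then}; from S->do we get {do}; from S->epsilon we get {epsilon}. So FIRST(S) = {epsilon, do, print, read, then}.
FIRST(A): from A->read D we get {read}; from A->D print we get {do, print, read, then}; from A->epsilon we get {epsilon}. So FIRST(A) = {epsilon, do, print, read, then}.
FIRST(D): from D->S do A we get {do, print, read, then}; from D->A do we get {do, print, read, then}; from D->then we get {then}; from D->epsilon we get {epsilon}. So FIRST(D) = {epsilon, do, print, read, then}.
FOLLOW(S) includes $ since S is the start symbol.
FOLLOW(S): in D->S do A, S is followed by do A with FIRST {do}. Thus FOLLOW(S) = {$, do}.
FOLLOW(A): in S->A, the suffix after A is empty, so FOLLOW(A) ⊇ FOLLOW(S) = {$, do}; in D->S do A, the suffix after A is empty, so FOLLOW(A) ⊇ FOLLOW(D) = {$, do, print}; in D->A do, A is followed by do with FIRST {do}. Thus FOLLOW(A) = {$, do, print}.
FOLLOW(D): in A->read D, the suffix after D is empty, so FOLLOW(D) ⊇ FOLLOW(A) = {$, do, print}; in A->D print, D is followed by print with FIRST {print}. Thus FOLLOW(D) = {$, do, print}.

{$, do, print}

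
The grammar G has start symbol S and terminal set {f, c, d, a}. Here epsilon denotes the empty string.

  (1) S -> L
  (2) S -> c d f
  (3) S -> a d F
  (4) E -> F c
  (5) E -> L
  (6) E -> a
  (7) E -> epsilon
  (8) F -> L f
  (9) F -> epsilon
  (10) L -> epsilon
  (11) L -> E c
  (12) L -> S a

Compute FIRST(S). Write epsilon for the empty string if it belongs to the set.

FIRST(S) = {epsilon, a, c, f}  (via L)
FIRST(E) = {epsilon, a, c, f}  (via F c, L)
FIRST(L) = {epsilon, a, c, f}  (via E c, S a)
FIRST(F) = {epsilon, a, c, f}  (via L f)

{epsilon, a, c, f}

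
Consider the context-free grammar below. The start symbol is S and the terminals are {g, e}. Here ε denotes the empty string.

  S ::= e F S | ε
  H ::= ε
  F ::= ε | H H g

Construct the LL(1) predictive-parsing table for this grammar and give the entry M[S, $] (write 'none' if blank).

FIRST(S) = {ε, e}
FIRST(H) = {ε}
FIRST(F) = {ε, g}  (via H H g)
FOLLOW(S) includes $ since S is the start symbol.
FOLLOW(S): in S::=e F S, the suffix after S is empty (adds nothing new). Thus FOLLOW(S) = {$}.
For S ::= e F S: FIRST(e F S) = {e}, so it goes in M[S, t] for t ∈ {e}.
For S ::= ε: FIRST(ε) = {ε}, so it goes in M[S, t] for t ∈ {}; since ε ∈ FIRST, also for every t ∈ FOLLOW(S) = {$}.

S ::= ε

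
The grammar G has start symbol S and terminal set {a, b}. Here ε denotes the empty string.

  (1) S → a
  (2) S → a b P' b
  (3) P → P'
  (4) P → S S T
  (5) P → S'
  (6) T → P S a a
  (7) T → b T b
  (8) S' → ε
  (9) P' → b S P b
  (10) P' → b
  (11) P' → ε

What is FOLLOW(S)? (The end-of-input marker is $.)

FIRST(S) = {a}
FIRST(S') = {ε}
FIRST(P') = {ε, b}
FIRST(P) = {ε, a, b}  (via P', S S T, S')
FIRST(T) = {a, b}  (via P S a a)
FOLLOW(S) includes $ since S is the start symbol.
FOLLOW(S): in P→S S T (occurrence 1), S is followed by S T with FIRST {a}; in P→S S T (occurrence 2), S is followed by T with FIRST {a, b}; in T→P S a a, S is followed by a a with FIRST {a}; in P'→b S P b, S is followed by P b with FIRST {a, b}. Thus FOLLOW(S) = {$, a, b}.
FOLLOW(P): in T→P S a a, P is followed by S a a with FIRST {a}; in P'→b S P b, P is followed by b with FIRST {b}. Thus FOLLOW(P) = {a, b}.
FOLLOW(T): in P→S S T, the suffix after T is empty, so FOLLOW(T) ⊇ FOLLOW(P) = {a, b}; in T→b T b, T is followed by b with FIRST {b}. Thus FOLLOW(T) = {a, b}.
FOLLOW(S'): in P→S', the suffix after S' is empty, so FOLLOW(S') ⊇ FOLLOW(P) = {a, b}. Thus FOLLOW(S') = {a, b}.
FOLLOW(P'): in S→a b P' b, P' is followed by b with FIRST {b}; in P→P', the suffix after P' is empty, so FOLLOW(P') ⊇ FOLLOW(P) = {a, b}. Thus FOLLOW(P') = {a, b}.

{$, a, b}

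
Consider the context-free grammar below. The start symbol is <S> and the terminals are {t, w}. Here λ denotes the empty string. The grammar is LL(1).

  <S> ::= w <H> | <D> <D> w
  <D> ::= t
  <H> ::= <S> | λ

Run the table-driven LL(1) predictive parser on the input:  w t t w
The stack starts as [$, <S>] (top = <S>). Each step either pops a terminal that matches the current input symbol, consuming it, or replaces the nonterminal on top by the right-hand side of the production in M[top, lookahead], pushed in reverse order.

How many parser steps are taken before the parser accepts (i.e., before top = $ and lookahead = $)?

9

step 1: stack=$ <S>  input=w t t w $  — expand <S> ::= w <H>
step 2: stack=$ <H> w  input=w t t w $  — match w
step 3: stack=$ <H>  input=t t w $  — expand <H> ::= <S>
step 4: stack=$ <S>  input=t t w $  — expand <S> ::= <D> <D> w
step 5: stack=$ w <D> <D>  input=t t w $  — expand <D> ::= t
step 6: stack=$ w <D> t  input=t t w $  — match t
step 7: stack=$ w <D>  input=t w $  — expand <D> ::= t
step 8: stack=$ w t  input=t w $  — match t
step 9: stack=$ w  input=w $  — match w
Accept reached after 9 steps.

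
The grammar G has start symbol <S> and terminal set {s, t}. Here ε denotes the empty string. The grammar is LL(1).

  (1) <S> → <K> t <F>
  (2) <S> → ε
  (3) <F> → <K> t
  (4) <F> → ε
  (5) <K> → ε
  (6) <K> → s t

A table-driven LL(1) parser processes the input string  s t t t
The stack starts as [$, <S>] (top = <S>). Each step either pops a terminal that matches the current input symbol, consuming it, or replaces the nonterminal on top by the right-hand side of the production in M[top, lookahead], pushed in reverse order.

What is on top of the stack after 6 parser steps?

<K>

     Stack        Input      Action
  1  $ <S>        s t t t $  expand <S> → <K> t <F>
  2  $ <F> t <K>  s t t t $  expand <K> → s t
  3  $ <F> t t s  s t t t $  match s
  4  $ <F> t t    t t t $    match t
  5  $ <F> t      t t $      match t
  6  $ <F>        t $        expand <F> → <K> t
Stack after step 6: $ t <K> (top = <K>).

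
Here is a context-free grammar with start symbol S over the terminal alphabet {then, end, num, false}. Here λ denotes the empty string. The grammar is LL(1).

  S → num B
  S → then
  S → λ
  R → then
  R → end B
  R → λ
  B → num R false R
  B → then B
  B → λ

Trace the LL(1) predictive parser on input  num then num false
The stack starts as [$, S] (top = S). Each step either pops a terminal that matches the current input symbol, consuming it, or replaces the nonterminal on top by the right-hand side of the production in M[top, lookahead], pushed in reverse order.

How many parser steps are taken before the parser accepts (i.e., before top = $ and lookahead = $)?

9

step 1: stack=$ S  input=num then num false $  — expand S → num B
step 2: stack=$ B num  input=num then num false $  — match num
step 3: stack=$ B  input=then num false $  — expand B → then B
step 4: stack=$ B then  input=then num false $  — match then
step 5: stack=$ B  input=num false $  — expand B → num R false R
step 6: stack=$ R false R num  input=num false $  — match num
step 7: stack=$ R false R  input=false $  — expand R → λ
step 8: stack=$ R false  input=false $  — match false
step 9: stack=$ R  input=$  — expand R → λ
Accept reached after 9 steps.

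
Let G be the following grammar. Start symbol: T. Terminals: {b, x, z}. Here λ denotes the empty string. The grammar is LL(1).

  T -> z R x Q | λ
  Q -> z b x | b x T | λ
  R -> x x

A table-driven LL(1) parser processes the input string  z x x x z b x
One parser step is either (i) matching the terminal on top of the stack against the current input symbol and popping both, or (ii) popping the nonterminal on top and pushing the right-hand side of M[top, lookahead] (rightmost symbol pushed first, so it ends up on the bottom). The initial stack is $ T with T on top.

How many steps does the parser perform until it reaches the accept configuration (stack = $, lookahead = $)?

      Stack      Input            Action
   1  $ T        z x x x z b x $  expand T -> z R x Q
   2  $ Q x R z  z x x x z b x $  match z
   3  $ Q x R    x x x z b x $    expand R -> x x
   4  $ Q x x x  x x x z b x $    match x
   5  $ Q x x    x x z b x $      match x
   6  $ Q x      x z b x $        match x
   7  $ Q        z b x $          expand Q -> z b x
   8  $ x b z    z b x $          match z
   9  $ x b      b x $            match b
  10  $ x        x $              match x
Accept reached after 10 steps.

10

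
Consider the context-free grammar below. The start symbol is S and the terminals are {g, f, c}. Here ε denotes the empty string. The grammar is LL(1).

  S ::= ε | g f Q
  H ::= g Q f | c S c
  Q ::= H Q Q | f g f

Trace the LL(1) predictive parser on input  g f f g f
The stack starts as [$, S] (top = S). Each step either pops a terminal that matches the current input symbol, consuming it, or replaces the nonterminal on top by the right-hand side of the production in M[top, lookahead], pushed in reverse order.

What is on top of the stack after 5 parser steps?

step 1: stack=$ S  input=g f f g f $  — expand S ::= g f Q
step 2: stack=$ Q f g  input=g f f g f $  — match g
step 3: stack=$ Q f  input=f f g f $  — match f
step 4: stack=$ Q  input=f g f $  — expand Q ::= f g f
step 5: stack=$ f g f  input=f g f $  — match f
Stack after step 5: $ f g (top = g).

g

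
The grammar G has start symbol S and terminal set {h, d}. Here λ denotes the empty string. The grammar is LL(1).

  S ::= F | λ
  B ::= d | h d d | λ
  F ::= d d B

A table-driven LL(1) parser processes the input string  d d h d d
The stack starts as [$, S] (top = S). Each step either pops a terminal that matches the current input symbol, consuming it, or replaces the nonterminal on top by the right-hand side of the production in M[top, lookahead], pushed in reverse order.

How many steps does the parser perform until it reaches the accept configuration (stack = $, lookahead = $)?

step 1: stack=$ S  input=d d h d d $  — expand S ::= F
step 2: stack=$ F  input=d d h d d $  — expand F ::= d d B
step 3: stack=$ B d d  input=d d h d d $  — match d
step 4: stack=$ B d  input=d h d d $  — match d
step 5: stack=$ B  input=h d d $  — expand B ::= h d d
step 6: stack=$ d d h  input=h d d $  — match h
step 7: stack=$ d d  input=d d $  — match d
step 8: stack=$ d  input=d $  — match d
Accept reached after 8 steps.

8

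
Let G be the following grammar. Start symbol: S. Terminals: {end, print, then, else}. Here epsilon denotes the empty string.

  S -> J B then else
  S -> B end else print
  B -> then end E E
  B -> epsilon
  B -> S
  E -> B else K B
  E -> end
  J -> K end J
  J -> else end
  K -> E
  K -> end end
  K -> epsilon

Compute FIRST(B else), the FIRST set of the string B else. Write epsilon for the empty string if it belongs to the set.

{else, end, then}

FIRST(S) = {else, end, then}  (via J B then else, B end else print)
FIRST(B) = {epsilon, else, end, then}  (via S)
FIRST(E) = {else, end, then}  (via B else K B)
FIRST(K) = {epsilon, else, end, then}  (via E)
FIRST(J) = {else, end, then}  (via K end J)
FIRST(B else): take FIRST of each symbol in turn, carrying on past any symbol whose FIRST contains epsilon; result {else, end, then}.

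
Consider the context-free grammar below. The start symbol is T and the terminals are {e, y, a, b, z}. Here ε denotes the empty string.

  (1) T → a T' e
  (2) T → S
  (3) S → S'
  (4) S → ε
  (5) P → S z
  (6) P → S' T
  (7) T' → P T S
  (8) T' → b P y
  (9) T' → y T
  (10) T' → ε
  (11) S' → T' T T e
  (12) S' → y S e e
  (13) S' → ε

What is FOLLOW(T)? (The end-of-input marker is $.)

FIRST(T): from T→a T' e we get {a}; from T→S we get {ε, a, b, e, y, z}. So FIRST(T) = {ε, a, b, e, y, z}.
FIRST(S): from S→S' we get {ε, a, b, e, y, z}; from S→ε we get {ε}. So FIRST(S) = {ε, a, b, e, y, z}.
FIRST(P): from P→S z we get {a, b, e, y, z}; from P→S' T we get {ε, a, b, e, y, z}. So FIRST(P) = {ε, a, b, e, y, z}.
FIRST(T'): from T'→P T S we get {ε, a, b, e, y, z}; from T'→b P y we get {b}; from T'→y T we get {y}; from T'→ε we get {ε}. So FIRST(T') = {ε, a, b, e, y, z}.
FIRST(S'): from S'→T' T T e we get {a, b, e, y, z}; from S'→y S e e we get {y}; from S'→ε we get {ε}. So FIRST(S') = {ε, a, b, e, y, z}.
FOLLOW(T) includes $ since T is the start symbol.
FOLLOW(T'): in T→a T' e, T' is followed by e with FIRST {e}; in S'→T' T T e, T' is followed by T T e with FIRST {a, b, e, y, z}. Thus FOLLOW(T') = {a, b, e, y, z}.
FOLLOW(P): in T'→P T S, P is followed by T S with FIRST {ε, a, b, e, y, z}; in T'→P T S, the suffix after P is nullable, so FOLLOW(P) ⊇ FOLLOW(T') = {a, b, e, y, z}; in T'→b P y, P is followed by y with FIRST {y}. Thus FOLLOW(P) = {a, b, e, y, z}.
FOLLOW(T): in P→S' T, the suffix after T is empty, so FOLLOW(T) ⊇ FOLLOW(P) = {a, b, e, y, z}; in T'→P T S, T is followed by S with FIRST {ε, a, b, e, y, z}; in T'→P T S, the suffix after T is nullable, so FOLLOW(T) ⊇ FOLLOW(T') = {a, b, e, y, z}; in T'→y T, the suffix after T is empty, so FOLLOW(T) ⊇ FOLLOW(T') = {a, b, e, y, z}; in S'→T' T T e (occurrence 1), T is followed by T e with FIRST {a, b, e, y, z}; in S'→T' T T e (occurrence 2), T is followed by e with FIRST {e}. Thus FOLLOW(T) = {$, a, b, e, y, z}.
FOLLOW(S): in T→S, the suffix after S is empty, so FOLLOW(S) ⊇ FOLLOW(T) = {$, a, b, e, y, z}; in P→S z, S is followed by z with FIRST {z}; in T'→P T S, the suffix after S is empty, so FOLLOW(S) ⊇ FOLLOW(T') = {a, b, e, y, z}; in S'→y S e e, S is followed by e e with FIRST {e}. Thus FOLLOW(S) = {$, a, b, e, y, z}.
FOLLOW(S'): in S→S', the suffix after S' is empty, so FOLLOW(S') ⊇ FOLLOW(S) = {$, a, b, e, y, z}; in P→S' T, S' is followed by T with FIRST {ε, a, b, e, y, z}; in P→S' T, the suffix after S' is nullable, so FOLLOW(S') ⊇ FOLLOW(P) = {a, b, e, y, z}. Thus FOLLOW(S') = {$, a, b, e, y, z}.

{$, a, b, e, y, z}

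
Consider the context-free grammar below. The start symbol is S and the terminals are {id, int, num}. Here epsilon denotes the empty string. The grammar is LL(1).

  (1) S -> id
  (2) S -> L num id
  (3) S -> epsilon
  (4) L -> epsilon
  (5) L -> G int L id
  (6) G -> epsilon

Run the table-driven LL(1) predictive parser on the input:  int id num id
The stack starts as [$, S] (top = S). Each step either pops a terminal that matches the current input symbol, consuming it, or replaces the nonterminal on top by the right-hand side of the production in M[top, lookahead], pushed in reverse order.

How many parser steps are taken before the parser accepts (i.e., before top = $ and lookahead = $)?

8

step 1: stack=$ S  input=int id num id $  — expand S -> L num id
step 2: stack=$ id num L  input=int id num id $  — expand L -> G int L id
step 3: stack=$ id num id L int G  input=int id num id $  — expand G -> epsilon
step 4: stack=$ id num id L int  input=int id num id $  — match int
step 5: stack=$ id num id L  input=id num id $  — expand L -> epsilon
step 6: stack=$ id num id  input=id num id $  — match id
step 7: stack=$ id num  input=num id $  — match num
step 8: stack=$ id  input=id $  — match id
Accept reached after 8 steps.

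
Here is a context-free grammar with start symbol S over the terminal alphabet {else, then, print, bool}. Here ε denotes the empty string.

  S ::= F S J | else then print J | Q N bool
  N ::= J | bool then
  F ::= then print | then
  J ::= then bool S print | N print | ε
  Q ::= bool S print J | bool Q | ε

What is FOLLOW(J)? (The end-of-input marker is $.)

{$, bool, print, then}

FIRST(F) = {then}
FIRST(Q) = {ε, bool}
FIRST(S) = {bool, else, print, then}  (via F S J, Q N bool)
FIRST(N) = {ε, bool, print, then}  (via J)
FIRST(J) = {ε, bool, print, then}  (via N print)
FOLLOW(S) includes $ since S is the start symbol.
FOLLOW(S): in S::=F S J, S is followed by J with FIRST {ε, bool, print, then}; in S::=F S J, the suffix after S is nullable (adds nothing new); in J::=then bool S print, S is followed by print with FIRST {print}; in Q::=bool S print J, S is followed by print J with FIRST {print}. Thus FOLLOW(S) = {$, bool, print, then}.
FOLLOW(N): in S::=Q N bool, N is followed by bool with FIRST {bool}; in J::=N print, N is followed by print with FIRST {print}. Thus FOLLOW(N) = {bool, print}.
FOLLOW(F): in S::=F S J, F is followed by S J with FIRST {bool, else, print, then}. Thus FOLLOW(F) = {bool, else, print, then}.
FOLLOW(Q): in S::=Q N bool, Q is followed by N bool with FIRST {bool, print, then}; in Q::=bool Q, the suffix after Q is empty (adds nothing new). Thus FOLLOW(Q) = {bool, print, then}.
FOLLOW(J): in S::=F S J, the suffix after J is empty, so FOLLOW(J) ⊇ FOLLOW(S) = {$, bool, print, then}; in S::=else then print J, the suffix after J is empty, so FOLLOW(J) ⊇ FOLLOW(S) = {$, bool, print, then}; in N::=J, the suffix after J is empty, so FOLLOW(J) ⊇ FOLLOW(N) = {bool, print}; in Q::=bool S print J, the suffix after J is empty, so FOLLOW(J) ⊇ FOLLOW(Q) = {bool, print, then}. Thus FOLLOW(J) = {$, bool, print, then}.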